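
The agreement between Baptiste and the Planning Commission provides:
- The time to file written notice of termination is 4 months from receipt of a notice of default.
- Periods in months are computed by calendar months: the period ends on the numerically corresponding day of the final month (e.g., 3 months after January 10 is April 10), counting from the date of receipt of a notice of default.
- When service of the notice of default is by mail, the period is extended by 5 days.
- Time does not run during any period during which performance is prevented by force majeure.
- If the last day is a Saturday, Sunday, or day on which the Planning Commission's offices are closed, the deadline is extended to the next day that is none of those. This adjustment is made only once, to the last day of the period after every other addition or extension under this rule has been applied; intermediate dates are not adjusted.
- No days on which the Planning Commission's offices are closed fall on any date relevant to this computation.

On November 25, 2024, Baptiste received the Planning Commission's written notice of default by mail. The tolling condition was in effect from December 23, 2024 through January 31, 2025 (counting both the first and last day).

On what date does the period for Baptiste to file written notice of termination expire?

4 months after November 25, 2024 is March 25, 2025.
Service was by mail, adding 5 days: March 25, 2025 + 5 days = March 30, 2025.
From December 23, 2024 through January 31, 2025 inclusive is 40 days; tolling adds 40 days: March 30, 2025 + 40 days = May 9, 2025.
May 9, 2025 is a Friday and not a day on which the Planning Commission's offices are closed, so no extension applies.

May 9, 2025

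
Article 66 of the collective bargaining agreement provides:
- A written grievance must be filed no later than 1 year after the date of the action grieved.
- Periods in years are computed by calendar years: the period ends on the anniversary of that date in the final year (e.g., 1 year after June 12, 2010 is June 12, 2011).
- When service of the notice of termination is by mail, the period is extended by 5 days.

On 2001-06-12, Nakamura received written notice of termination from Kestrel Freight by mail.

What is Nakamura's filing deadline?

June 17, 2002

1 year after 2001-06-12 is June 12, 2002.
Service was by mail, adding 5 days: June 12, 2002 + 5 days = June 17, 2002.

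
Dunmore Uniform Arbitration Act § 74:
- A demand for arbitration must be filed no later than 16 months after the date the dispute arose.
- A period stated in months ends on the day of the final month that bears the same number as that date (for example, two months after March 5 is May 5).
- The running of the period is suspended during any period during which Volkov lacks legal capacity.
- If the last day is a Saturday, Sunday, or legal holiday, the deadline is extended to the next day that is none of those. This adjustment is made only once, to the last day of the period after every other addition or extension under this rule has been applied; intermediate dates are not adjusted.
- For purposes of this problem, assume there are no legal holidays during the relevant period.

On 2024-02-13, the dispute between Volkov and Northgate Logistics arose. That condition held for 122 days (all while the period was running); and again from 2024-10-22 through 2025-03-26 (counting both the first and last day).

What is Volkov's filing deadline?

16 months after 2024-02-13 is June 13, 2025.
Tolling adds 122 days: June 13, 2025 + 122 days = October 13, 2025.
From October 22, 2024 through March 26, 2025 inclusive is 156 days; tolling adds 156 days: October 13, 2025 + 156 days = March 18, 2026.
March 18, 2026 is a Wednesday and not a legal holiday, so no extension applies.

March 18, 2026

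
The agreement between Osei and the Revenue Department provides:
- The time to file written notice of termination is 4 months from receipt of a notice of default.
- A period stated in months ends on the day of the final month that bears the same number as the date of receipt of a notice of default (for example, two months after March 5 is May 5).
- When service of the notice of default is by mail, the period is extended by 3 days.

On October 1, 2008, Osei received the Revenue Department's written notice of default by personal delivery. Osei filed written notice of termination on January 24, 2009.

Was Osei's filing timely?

Yes

4 months after October 1, 2008 is February 1, 2009.
Service was not by mail, so no mail extension applies.
The deadline is February 1, 2009; the filing on January 24, 2009 is on or before that date.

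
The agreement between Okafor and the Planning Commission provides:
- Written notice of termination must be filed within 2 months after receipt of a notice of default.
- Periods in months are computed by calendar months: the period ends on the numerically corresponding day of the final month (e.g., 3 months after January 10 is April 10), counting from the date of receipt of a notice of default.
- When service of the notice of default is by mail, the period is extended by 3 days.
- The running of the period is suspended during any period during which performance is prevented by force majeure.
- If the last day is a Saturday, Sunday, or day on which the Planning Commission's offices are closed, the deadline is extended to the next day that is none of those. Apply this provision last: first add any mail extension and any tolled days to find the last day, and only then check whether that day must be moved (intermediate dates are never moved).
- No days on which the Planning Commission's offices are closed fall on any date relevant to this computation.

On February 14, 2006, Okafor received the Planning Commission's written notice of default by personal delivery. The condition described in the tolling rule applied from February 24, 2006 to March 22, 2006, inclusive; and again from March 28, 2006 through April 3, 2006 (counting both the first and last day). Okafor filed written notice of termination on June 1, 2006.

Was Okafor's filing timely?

2 months after February 14, 2006 is April 14, 2006.
Service was not by mail, so no mail extension applies.
From February 24, 2006 through March 22, 2006 inclusive is 27 days; tolling adds 27 days: April 14, 2006 + 27 days = May 11, 2006.
From March 28, 2006 through April 3, 2006 inclusive is 7 days; tolling adds 7 days: May 11, 2006 + 7 days = May 18, 2006.
May 18, 2006 is a Thursday and not a day on which the Planning Commission's offices are closed, so no extension applies.
The deadline is May 18, 2006; the filing on June 1, 2006 is after that date.

No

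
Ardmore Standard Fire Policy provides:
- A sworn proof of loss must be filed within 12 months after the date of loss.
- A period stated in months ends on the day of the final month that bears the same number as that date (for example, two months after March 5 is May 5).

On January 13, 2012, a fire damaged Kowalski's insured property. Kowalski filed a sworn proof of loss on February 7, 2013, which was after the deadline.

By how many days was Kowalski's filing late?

12 months after January 13, 2012 is January 13, 2013.
The deadline is January 13, 2013; from January 13, 2013 to February 7, 2013 is 25 days.

25 days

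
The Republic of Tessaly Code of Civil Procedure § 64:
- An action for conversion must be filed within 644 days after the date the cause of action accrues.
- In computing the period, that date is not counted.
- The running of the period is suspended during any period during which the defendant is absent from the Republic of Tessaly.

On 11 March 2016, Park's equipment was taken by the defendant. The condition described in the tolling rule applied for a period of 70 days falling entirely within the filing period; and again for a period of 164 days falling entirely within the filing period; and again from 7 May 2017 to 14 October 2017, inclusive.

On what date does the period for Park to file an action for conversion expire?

January 14, 2019

644 days after 11 March 2016 is December 15, 2017.
Tolling adds 70 days: December 15, 2017 + 70 days = February 23, 2018.
Tolling adds 164 days: February 23, 2018 + 164 days = August 6, 2018.
From May 7, 2017 through October 14, 2017 inclusive is 161 days; tolling adds 161 days: August 6, 2018 + 161 days = January 14, 2019.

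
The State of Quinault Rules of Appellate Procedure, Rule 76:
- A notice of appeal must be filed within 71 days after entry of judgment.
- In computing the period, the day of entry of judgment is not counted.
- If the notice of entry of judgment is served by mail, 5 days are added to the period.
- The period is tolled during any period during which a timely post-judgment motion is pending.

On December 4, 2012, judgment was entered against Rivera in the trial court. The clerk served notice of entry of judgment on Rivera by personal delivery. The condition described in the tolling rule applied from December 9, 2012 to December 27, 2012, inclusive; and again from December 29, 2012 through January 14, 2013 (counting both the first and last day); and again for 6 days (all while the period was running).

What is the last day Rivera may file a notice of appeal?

March 27, 2013

71 days after December 4, 2012 is February 13, 2013.
Service was not by mail, so no mail extension applies.
From December 9, 2012 through December 27, 2012 inclusive is 19 days; tolling adds 19 days: February 13, 2013 + 19 days = March 4, 2013.
From December 29, 2012 through January 14, 2013 inclusive is 17 days; tolling adds 17 days: March 4, 2013 + 17 days = March 21, 2013.
Tolling adds 6 days: March 21, 2013 + 6 days = March 27, 2013.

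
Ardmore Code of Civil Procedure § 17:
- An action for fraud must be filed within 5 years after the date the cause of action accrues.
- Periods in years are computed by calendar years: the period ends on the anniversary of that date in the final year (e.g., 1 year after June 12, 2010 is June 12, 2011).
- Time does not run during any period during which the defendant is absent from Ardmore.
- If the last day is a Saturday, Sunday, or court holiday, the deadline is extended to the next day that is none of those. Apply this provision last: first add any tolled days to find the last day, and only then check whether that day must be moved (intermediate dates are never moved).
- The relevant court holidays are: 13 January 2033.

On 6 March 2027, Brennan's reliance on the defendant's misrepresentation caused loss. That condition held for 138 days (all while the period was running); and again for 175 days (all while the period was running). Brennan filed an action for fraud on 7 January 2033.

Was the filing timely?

5 years after 6 March 2027 is March 6, 2032.
Tolling adds 138 days: March 6, 2032 + 138 days = July 22, 2032.
Tolling adds 175 days: July 22, 2032 + 175 days = January 13, 2033.
January 13, 2033 is a listed holiday. The next qualifying day is January 14, 2033.
The deadline is January 14, 2033; the filing on January 7, 2033 is on or before that date.

Yes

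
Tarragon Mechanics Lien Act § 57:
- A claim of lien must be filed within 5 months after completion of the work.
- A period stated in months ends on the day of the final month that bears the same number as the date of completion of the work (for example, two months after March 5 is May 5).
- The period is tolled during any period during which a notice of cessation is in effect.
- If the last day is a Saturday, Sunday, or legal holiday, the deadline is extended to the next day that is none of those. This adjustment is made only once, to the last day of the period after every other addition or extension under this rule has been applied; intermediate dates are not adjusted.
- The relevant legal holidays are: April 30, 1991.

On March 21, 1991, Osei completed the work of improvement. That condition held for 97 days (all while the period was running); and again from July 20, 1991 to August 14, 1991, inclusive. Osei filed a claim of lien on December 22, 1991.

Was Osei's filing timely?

5 months after March 21, 1991 is August 21, 1991.
Tolling adds 97 days: August 21, 1991 + 97 days = November 26, 1991.
From July 20, 1991 through August 14, 1991 inclusive is 26 days; tolling adds 26 days: November 26, 1991 + 26 days = December 22, 1991.
December 22, 1991 is Sunday. The next qualifying day is December 23, 1991.
The deadline is December 23, 1991; the filing on December 22, 1991 is on or before that date.

Yes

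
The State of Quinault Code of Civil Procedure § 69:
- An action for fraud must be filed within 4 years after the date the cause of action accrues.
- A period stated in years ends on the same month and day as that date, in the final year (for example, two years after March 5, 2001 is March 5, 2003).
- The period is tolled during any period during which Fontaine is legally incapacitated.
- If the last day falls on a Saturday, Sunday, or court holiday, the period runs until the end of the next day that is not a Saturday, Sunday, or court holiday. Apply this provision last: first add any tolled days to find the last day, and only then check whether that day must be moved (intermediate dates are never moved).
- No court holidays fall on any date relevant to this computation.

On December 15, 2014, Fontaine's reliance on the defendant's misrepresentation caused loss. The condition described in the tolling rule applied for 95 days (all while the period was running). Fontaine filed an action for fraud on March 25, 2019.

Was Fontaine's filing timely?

4 years after December 15, 2014 is December 15, 2018.
Tolling adds 95 days: December 15, 2018 + 95 days = March 20, 2019.
March 20, 2019 is a Wednesday and not a court holiday, so no extension applies.
The deadline is March 20, 2019; the filing on March 25, 2019 is after that date.

No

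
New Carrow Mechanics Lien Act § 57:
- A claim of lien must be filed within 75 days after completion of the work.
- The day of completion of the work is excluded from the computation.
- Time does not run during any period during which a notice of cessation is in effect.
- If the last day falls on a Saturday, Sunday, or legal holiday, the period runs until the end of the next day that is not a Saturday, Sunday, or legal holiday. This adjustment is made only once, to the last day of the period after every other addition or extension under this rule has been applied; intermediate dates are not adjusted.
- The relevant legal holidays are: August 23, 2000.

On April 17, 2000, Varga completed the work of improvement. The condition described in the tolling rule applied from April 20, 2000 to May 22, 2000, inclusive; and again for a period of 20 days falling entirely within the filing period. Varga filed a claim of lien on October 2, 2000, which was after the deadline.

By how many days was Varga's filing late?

75 days after April 17, 2000 is July 1, 2000.
From April 20, 2000 through May 22, 2000 inclusive is 33 days; tolling adds 33 days: July 1, 2000 + 33 days = August 3, 2000.
Tolling adds 20 days: August 3, 2000 + 20 days = August 23, 2000.
August 23, 2000 is a listed holiday. The next qualifying day is August 24, 2000.
The deadline is August 24, 2000; from August 24, 2000 to October 2, 2000 is 39 days.

39 days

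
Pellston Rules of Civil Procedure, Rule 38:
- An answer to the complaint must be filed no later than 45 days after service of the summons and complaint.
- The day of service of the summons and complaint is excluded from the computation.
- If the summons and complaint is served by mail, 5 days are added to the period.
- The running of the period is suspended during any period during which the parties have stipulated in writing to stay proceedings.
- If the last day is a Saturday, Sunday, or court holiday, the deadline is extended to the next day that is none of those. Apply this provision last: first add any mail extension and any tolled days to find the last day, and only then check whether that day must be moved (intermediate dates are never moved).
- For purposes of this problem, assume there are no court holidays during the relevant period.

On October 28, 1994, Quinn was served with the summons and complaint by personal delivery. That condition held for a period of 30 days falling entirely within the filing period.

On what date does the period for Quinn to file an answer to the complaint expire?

45 days after October 28, 1994 is December 12, 1994.
Service was not by mail, so no mail extension applies.
Tolling adds 30 days: December 12, 1994 + 30 days = January 11, 1995.
January 11, 1995 is a Wednesday and not a court holiday, so no extension applies.

January 11, 1995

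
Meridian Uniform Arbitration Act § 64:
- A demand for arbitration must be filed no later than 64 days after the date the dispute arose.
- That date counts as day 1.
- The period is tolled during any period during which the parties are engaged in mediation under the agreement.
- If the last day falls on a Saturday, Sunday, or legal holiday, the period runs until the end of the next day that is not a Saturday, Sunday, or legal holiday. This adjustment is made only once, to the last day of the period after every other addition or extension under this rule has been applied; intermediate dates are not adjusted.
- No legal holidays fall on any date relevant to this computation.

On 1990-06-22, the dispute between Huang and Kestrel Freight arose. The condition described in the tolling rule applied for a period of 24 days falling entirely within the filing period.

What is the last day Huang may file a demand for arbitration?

Counting 1990-06-22 as day 1, day 64 is August 24, 1990.
Tolling adds 24 days: August 24, 1990 + 24 days = September 17, 1990.
September 17, 1990 is a Monday and not a legal holiday, so no extension applies.

September 17, 1990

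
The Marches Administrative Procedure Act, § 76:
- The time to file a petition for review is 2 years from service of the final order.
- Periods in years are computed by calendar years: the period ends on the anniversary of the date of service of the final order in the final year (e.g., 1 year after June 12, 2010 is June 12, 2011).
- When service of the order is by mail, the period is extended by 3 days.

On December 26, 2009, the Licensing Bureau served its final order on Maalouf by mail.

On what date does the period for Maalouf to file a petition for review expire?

2 years after December 26, 2009 is December 26, 2011.
Service was by mail, adding 3 days: December 26, 2011 + 3 days = December 29, 2011.

December 29, 2011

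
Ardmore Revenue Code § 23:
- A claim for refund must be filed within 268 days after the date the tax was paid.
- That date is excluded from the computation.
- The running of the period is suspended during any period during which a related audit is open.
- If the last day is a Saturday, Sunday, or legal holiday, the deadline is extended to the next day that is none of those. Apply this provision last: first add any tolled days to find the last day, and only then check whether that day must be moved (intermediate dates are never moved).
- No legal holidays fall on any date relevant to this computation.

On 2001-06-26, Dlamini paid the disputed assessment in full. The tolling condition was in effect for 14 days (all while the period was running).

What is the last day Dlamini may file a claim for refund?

268 days after 2001-06-26 is March 21, 2002.
Tolling adds 14 days: March 21, 2002 + 14 days = April 4, 2002.
April 4, 2002 is a Thursday and not a legal holiday, so no extension applies.

April 4, 2002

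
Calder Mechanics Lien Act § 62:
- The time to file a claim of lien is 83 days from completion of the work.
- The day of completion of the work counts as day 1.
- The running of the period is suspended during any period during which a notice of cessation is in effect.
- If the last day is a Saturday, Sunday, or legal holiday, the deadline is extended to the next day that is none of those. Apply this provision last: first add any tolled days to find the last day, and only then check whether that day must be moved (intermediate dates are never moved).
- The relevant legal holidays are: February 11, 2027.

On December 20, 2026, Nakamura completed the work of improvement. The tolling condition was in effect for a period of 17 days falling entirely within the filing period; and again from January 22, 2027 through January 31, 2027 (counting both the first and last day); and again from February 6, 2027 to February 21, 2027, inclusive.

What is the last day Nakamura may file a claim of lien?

Counting December 20, 2026 as day 1, day 83 is March 12, 2027.
Tolling adds 17 days: March 12, 2027 + 17 days = March 29, 2027.
From January 22, 2027 through January 31, 2027 inclusive is 10 days; tolling adds 10 days: March 29, 2027 + 10 days = April 8, 2027.
From February 6, 2027 through February 21, 2027 inclusive is 16 days; tolling adds 16 days: April 8, 2027 + 16 days = April 24, 2027.
April 24, 2027 is Saturday; April 25, 2027 is Sunday. The next qualifying day is April 26, 2027.

April 26, 2027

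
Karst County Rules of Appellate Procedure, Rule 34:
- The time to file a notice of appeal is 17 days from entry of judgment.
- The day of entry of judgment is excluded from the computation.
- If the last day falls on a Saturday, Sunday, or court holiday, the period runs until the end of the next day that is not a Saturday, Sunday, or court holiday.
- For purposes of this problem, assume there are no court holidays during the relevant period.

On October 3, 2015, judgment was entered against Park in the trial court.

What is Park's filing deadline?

17 days after October 3, 2015 is October 20, 2015.
October 20, 2015 is a Tuesday and not a court holiday, so no extension applies.

October 20, 2015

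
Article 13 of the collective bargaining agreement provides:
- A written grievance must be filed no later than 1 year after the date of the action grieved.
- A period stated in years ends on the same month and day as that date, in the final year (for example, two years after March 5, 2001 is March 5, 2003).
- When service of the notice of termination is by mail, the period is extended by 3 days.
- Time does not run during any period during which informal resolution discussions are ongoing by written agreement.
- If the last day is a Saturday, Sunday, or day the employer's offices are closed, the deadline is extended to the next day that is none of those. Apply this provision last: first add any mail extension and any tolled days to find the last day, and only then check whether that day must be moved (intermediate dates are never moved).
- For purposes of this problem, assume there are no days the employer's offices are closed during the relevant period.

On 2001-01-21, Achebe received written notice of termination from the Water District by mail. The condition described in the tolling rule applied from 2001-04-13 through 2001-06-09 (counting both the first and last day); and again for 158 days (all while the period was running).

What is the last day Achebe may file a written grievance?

August 28, 2002

1 year after 2001-01-21 is January 21, 2002.
Service was by mail, adding 3 days: January 21, 2002 + 3 days = January 24, 2002.
From April 13, 2001 through June 9, 2001 inclusive is 58 days; tolling adds 58 days: January 24, 2002 + 58 days = March 23, 2002.
Tolling adds 158 days: March 23, 2002 + 158 days = August 28, 2002.
August 28, 2002 is a Wednesday and not a day the employer's offices are closed, so no extension applies.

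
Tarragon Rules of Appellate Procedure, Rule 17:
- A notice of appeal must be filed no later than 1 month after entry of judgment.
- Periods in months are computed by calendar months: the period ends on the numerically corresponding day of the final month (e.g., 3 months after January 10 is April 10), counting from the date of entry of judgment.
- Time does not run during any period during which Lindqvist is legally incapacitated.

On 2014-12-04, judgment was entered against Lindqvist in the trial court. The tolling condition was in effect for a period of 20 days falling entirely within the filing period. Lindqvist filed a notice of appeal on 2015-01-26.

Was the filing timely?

No

1 month after 2014-12-04 is January 4, 2015.
Tolling adds 20 days: January 4, 2015 + 20 days = January 24, 2015.
The deadline is January 24, 2015; the filing on January 26, 2015 is after that date.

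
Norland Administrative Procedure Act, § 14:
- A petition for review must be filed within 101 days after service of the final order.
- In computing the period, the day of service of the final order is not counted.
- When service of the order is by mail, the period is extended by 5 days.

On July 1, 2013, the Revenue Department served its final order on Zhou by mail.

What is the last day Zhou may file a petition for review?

101 days after July 1, 2013 is October 10, 2013.
Service was by mail, adding 5 days: October 10, 2013 + 5 days = October 15, 2013.

October 15, 2013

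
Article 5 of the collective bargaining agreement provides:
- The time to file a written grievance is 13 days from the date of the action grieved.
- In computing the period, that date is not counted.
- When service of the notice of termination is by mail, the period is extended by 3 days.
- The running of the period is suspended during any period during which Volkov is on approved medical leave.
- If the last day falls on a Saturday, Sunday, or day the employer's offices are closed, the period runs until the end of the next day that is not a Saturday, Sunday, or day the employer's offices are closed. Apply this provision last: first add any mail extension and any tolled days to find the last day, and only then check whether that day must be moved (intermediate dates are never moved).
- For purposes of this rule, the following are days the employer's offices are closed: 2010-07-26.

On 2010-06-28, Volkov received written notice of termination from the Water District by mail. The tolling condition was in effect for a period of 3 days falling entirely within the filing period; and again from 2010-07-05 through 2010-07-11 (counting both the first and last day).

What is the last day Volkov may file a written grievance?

July 27, 2010

13 days after 2010-06-28 is July 11, 2010.
Service was by mail, adding 3 days: July 11, 2010 + 3 days = July 14, 2010.
Tolling adds 3 days: July 14, 2010 + 3 days = July 17, 2010.
From July 5, 2010 through July 11, 2010 inclusive is 7 days; tolling adds 7 days: July 17, 2010 + 7 days = July 24, 2010.
July 24, 2010 is Saturday; July 25, 2010 is Sunday; July 26, 2010 is a listed holiday. The next qualifying day is July 27, 2010.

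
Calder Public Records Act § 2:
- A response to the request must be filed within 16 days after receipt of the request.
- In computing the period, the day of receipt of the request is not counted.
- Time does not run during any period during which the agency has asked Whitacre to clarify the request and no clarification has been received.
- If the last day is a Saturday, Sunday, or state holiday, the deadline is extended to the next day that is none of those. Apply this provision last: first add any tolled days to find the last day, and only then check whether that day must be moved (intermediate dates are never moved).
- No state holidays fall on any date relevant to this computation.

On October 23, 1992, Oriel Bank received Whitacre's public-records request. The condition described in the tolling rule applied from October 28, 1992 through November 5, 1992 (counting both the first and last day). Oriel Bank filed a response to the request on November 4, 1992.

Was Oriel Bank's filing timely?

16 days after October 23, 1992 is November 8, 1992.
From October 28, 1992 through November 5, 1992 inclusive is 9 days; tolling adds 9 days: November 8, 1992 + 9 days = November 17, 1992.
November 17, 1992 is a Tuesday and not a state holiday, so no extension applies.
The deadline is November 17, 1992; the filing on November 4, 1992 is on or before that date.

Yes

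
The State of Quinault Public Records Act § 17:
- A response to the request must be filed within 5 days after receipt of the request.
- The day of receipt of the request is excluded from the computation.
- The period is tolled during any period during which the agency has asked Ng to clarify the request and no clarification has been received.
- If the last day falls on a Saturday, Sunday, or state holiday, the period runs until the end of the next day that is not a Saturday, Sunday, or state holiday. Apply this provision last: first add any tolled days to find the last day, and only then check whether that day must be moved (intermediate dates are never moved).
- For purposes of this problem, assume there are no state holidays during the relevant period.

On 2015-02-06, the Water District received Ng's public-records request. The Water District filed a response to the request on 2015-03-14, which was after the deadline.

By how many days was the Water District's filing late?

5 days after 2015-02-06 is February 11, 2015.
February 11, 2015 is a Wednesday and not a state holiday, so no extension applies.
The deadline is February 11, 2015; from February 11, 2015 to March 14, 2015 is 31 days.

31 days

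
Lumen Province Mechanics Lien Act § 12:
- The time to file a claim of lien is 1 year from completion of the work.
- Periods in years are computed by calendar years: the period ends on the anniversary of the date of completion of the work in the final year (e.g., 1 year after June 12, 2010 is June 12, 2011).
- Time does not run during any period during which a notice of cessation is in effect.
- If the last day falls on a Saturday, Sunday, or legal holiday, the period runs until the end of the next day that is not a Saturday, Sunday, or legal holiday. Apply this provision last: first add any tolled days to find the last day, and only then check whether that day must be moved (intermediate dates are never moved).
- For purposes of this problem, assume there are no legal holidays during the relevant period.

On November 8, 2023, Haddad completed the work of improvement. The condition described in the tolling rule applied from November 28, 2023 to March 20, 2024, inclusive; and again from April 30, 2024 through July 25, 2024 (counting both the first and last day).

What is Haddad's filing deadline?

May 28, 2025

1 year after November 8, 2023 is November 8, 2024.
From November 28, 2023 through March 20, 2024 inclusive is 114 days; tolling adds 114 days: November 8, 2024 + 114 days = March 2, 2025.
From April 30, 2024 through July 25, 2024 inclusive is 87 days; tolling adds 87 days: March 2, 2025 + 87 days = May 28, 2025.
May 28, 2025 is a Wednesday and not a legal holiday, so no extension applies.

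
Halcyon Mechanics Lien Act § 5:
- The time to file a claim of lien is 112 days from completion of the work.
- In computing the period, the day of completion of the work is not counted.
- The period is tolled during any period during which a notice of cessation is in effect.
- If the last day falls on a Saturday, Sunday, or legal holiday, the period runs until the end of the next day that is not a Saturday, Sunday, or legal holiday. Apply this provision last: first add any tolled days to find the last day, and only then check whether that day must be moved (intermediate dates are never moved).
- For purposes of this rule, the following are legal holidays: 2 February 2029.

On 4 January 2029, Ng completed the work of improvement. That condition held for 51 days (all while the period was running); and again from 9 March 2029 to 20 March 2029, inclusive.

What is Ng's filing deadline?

112 days after 4 January 2029 is April 26, 2029.
Tolling adds 51 days: April 26, 2029 + 51 days = June 16, 2029.
From March 9, 2029 through March 20, 2029 inclusive is 12 days; tolling adds 12 days: June 16, 2029 + 12 days = June 28, 2029.
June 28, 2029 is a Thursday and not a legal holiday, so no extension applies.

June 28, 2029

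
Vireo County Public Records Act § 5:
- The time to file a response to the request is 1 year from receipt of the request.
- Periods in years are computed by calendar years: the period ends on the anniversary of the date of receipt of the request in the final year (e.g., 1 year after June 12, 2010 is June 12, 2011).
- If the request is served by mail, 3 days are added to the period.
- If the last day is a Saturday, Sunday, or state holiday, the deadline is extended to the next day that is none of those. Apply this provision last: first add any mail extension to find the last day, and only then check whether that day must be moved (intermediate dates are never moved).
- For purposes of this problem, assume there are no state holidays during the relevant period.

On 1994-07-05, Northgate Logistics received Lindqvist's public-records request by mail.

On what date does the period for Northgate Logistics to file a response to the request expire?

July 10, 1995

1 year after 1994-07-05 is July 5, 1995.
Service was by mail, adding 3 days: July 5, 1995 + 3 days = July 8, 1995.
July 8, 1995 is Saturday; July 9, 1995 is Sunday. The next qualifying day is July 10, 1995.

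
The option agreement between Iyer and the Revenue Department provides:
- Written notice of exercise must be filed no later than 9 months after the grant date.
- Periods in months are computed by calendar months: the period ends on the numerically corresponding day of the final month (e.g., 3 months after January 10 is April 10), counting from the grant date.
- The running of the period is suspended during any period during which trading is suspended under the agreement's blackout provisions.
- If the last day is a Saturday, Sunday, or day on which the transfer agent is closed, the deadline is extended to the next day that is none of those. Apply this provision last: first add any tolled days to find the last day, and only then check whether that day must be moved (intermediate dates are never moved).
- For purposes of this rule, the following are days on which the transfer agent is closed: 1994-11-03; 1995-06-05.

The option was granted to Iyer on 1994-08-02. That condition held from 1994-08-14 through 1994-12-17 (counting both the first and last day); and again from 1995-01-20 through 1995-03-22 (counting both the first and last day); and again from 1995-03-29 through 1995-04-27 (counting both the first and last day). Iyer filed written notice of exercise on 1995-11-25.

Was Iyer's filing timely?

9 months after 1994-08-02 is May 2, 1995.
From August 14, 1994 through December 17, 1994 inclusive is 126 days; tolling adds 126 days: May 2, 1995 + 126 days = September 5, 1995.
From January 20, 1995 through March 22, 1995 inclusive is 62 days; tolling adds 62 days: September 5, 1995 + 62 days = November 6, 1995.
From March 29, 1995 through April 27, 1995 inclusive is 30 days; tolling adds 30 days: November 6, 1995 + 30 days = December 6, 1995.
December 6, 1995 is a Wednesday and not a day on which the transfer agent is closed, so no extension applies.
The deadline is December 6, 1995; the filing on November 25, 1995 is on or before that date.

Yes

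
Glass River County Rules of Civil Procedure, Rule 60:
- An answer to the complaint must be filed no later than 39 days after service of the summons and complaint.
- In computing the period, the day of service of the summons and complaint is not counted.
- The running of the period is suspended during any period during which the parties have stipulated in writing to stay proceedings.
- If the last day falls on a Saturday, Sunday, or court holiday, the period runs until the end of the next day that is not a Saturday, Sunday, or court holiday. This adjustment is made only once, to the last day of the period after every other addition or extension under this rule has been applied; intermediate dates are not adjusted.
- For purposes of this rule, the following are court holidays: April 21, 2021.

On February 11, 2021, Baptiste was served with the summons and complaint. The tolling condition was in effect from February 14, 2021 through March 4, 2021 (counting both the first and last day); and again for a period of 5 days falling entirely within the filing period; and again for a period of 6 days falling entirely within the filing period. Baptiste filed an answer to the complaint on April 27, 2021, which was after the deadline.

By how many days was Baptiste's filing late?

39 days after February 11, 2021 is March 22, 2021.
From February 14, 2021 through March 4, 2021 inclusive is 19 days; tolling adds 19 days: March 22, 2021 + 19 days = April 10, 2021.
Tolling adds 5 days: April 10, 2021 + 5 days = April 15, 2021.
Tolling adds 6 days: April 15, 2021 + 6 days = April 21, 2021.
April 21, 2021 is a listed holiday. The next qualifying day is April 22, 2021.
The deadline is April 22, 2021; from April 22, 2021 to April 27, 2021 is 5 days.

5 days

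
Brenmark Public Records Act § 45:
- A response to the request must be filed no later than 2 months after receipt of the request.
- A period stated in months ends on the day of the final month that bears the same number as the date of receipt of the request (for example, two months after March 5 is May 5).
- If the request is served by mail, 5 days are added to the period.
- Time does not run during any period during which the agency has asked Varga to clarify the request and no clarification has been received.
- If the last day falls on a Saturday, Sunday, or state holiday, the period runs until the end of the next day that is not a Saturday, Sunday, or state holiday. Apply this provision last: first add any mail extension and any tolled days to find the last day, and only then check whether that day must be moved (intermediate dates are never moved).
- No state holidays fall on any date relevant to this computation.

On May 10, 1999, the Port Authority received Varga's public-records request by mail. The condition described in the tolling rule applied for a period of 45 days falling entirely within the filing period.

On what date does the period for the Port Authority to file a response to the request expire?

August 30, 1999

2 months after May 10, 1999 is July 10, 1999.
Service was by mail, adding 5 days: July 10, 1999 + 5 days = July 15, 1999.
Tolling adds 45 days: July 15, 1999 + 45 days = August 29, 1999.
August 29, 1999 is Sunday. The next qualifying day is August 30, 1999.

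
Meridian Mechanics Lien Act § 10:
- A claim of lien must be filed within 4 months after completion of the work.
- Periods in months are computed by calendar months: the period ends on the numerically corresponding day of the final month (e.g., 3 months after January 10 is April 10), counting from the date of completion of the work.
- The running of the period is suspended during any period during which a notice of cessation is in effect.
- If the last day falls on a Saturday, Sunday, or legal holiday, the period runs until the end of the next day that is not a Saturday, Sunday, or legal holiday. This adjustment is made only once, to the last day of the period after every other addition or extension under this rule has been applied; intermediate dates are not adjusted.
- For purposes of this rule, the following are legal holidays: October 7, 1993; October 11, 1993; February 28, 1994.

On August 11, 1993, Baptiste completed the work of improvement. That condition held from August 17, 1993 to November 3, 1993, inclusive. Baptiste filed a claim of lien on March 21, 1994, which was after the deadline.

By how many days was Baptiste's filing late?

20 days

4 months after August 11, 1993 is December 11, 1993.
From August 17, 1993 through November 3, 1993 inclusive is 79 days; tolling adds 79 days: December 11, 1993 + 79 days = February 28, 1994.
February 28, 1994 is a listed holiday. The next qualifying day is March 1, 1994.
The deadline is March 1, 1994; from March 1, 1994 to March 21, 1994 is 20 days.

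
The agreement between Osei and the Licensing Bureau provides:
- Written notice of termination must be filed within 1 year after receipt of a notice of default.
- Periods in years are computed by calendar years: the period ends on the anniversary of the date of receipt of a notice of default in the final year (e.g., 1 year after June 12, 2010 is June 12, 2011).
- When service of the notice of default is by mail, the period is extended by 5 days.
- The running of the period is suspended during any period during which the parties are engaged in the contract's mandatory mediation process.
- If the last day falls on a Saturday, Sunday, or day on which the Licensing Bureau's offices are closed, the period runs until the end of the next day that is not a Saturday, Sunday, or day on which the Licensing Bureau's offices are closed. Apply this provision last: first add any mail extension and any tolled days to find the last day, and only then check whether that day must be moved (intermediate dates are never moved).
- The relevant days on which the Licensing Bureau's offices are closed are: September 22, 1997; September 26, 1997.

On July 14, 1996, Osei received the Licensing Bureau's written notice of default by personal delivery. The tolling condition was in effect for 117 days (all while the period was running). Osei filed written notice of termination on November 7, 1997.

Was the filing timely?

Yes

1 year after July 14, 1996 is July 14, 1997.
Service was not by mail, so no mail extension applies.
Tolling adds 117 days: July 14, 1997 + 117 days = November 8, 1997.
November 8, 1997 is Saturday; November 9, 1997 is Sunday. The next qualifying day is November 10, 1997.
The deadline is November 10, 1997; the filing on November 7, 1997 is on or before that date.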